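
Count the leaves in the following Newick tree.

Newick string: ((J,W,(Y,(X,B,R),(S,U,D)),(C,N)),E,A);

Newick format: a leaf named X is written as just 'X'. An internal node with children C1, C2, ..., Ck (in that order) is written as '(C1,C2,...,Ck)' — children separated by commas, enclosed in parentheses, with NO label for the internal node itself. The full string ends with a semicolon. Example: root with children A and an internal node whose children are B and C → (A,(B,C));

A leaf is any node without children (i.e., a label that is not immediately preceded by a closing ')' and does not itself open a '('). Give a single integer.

Answer: 13

Derivation:
Newick: ((J,W,(Y,(X,B,R),(S,U,D)),(C,N)),E,A);
Scan left-to-right; a leaf is any maximal label run not followed by '(':
  pos 2: leaf 'J' → count = 1
  pos 4: leaf 'W' → count = 2
  pos 7: leaf 'Y' → count = 3
  pos 10: leaf 'X' → count = 4
  pos 12: leaf 'B' → count = 5
  pos 14: leaf 'R' → count = 6
  pos 18: leaf 'S' → count = 7
  pos 20: leaf 'U' → count = 8
  pos 22: leaf 'D' → count = 9
  pos 27: leaf 'C' → count = 10
  pos 29: leaf 'N' → count = 11
  pos 33: leaf 'E' → count = 12
  pos 35: leaf 'A' → count = 13
Total leaves: 13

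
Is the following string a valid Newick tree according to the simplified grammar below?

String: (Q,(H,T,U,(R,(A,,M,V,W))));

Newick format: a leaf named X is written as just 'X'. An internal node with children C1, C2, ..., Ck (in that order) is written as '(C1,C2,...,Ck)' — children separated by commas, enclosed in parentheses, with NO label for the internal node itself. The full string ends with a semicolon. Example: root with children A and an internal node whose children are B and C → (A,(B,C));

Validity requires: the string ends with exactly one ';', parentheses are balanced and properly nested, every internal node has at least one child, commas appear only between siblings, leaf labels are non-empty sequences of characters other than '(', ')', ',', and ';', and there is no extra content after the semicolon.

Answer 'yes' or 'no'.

Input: (Q,(H,T,U,(R,(A,,M,V,W))));
Paren balance: 4 '(' vs 4 ')' OK
Ends with single ';': True
Full parse: FAILS (empty leaf label at pos 16)
Valid: False

Answer: no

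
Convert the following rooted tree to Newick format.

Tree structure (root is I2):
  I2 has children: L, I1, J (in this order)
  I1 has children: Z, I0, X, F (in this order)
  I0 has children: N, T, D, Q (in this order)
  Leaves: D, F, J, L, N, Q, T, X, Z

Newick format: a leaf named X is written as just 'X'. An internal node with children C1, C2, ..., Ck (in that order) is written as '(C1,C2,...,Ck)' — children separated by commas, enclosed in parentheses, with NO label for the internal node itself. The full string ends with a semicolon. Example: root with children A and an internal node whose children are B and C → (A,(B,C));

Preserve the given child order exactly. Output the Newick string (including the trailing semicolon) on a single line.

Answer: (L,(Z,(N,T,D,Q),X,F),J);

Derivation:
internal I2 with children ['L', 'I1', 'J']
  leaf 'L' → 'L'
  internal I1 with children ['Z', 'I0', 'X', 'F']
    leaf 'Z' → 'Z'
    internal I0 with children ['N', 'T', 'D', 'Q']
      leaf 'N' → 'N'
      leaf 'T' → 'T'
      leaf 'D' → 'D'
      leaf 'Q' → 'Q'
    → '(N,T,D,Q)'
    leaf 'X' → 'X'
    leaf 'F' → 'F'
  → '(Z,(N,T,D,Q),X,F)'
  leaf 'J' → 'J'
→ '(L,(Z,(N,T,D,Q),X,F),J)'
Final: (L,(Z,(N,T,D,Q),X,F),J);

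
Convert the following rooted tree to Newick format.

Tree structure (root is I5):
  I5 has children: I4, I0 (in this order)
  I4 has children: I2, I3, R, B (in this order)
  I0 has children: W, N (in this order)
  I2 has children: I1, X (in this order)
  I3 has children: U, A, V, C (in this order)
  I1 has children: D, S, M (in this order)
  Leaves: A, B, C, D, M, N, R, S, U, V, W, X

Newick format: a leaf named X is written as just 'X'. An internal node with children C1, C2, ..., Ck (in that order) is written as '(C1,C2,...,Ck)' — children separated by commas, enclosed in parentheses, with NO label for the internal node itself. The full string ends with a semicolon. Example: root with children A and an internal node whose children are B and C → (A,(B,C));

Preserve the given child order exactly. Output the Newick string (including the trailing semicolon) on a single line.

Answer: ((((D,S,M),X),(U,A,V,C),R,B),(W,N));

Derivation:
internal I5 with children ['I4', 'I0']
  internal I4 with children ['I2', 'I3', 'R', 'B']
    internal I2 with children ['I1', 'X']
      internal I1 with children ['D', 'S', 'M']
        leaf 'D' → 'D'
        leaf 'S' → 'S'
        leaf 'M' → 'M'
      → '(D,S,M)'
      leaf 'X' → 'X'
    → '((D,S,M),X)'
    internal I3 with children ['U', 'A', 'V', 'C']
      leaf 'U' → 'U'
      leaf 'A' → 'A'
      leaf 'V' → 'V'
      leaf 'C' → 'C'
    → '(U,A,V,C)'
    leaf 'R' → 'R'
    leaf 'B' → 'B'
  → '(((D,S,M),X),(U,A,V,C),R,B)'
  internal I0 with children ['W', 'N']
    leaf 'W' → 'W'
    leaf 'N' → 'N'
  → '(W,N)'
→ '((((D,S,M),X),(U,A,V,C),R,B),(W,N))'
Final: ((((D,S,M),X),(U,A,V,C),R,B),(W,N));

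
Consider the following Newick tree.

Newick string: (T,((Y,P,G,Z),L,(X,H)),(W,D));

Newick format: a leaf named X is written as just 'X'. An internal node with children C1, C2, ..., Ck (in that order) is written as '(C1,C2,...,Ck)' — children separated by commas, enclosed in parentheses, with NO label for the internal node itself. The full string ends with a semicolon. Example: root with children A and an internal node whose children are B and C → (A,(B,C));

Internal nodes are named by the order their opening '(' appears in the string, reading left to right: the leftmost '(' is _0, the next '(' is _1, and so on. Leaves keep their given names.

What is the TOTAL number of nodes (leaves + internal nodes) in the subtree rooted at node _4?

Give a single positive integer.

Newick: (T,((Y,P,G,Z),L,(X,H)),(W,D));
Locate _4: it is the '(' at position 23 (the 5th '(' reading left to right).
Query: subtree rooted at _4
_4: subtree_size = 1 + 2
  W: subtree_size = 1 + 0
  D: subtree_size = 1 + 0
Total subtree size of _4: 3

Answer: 3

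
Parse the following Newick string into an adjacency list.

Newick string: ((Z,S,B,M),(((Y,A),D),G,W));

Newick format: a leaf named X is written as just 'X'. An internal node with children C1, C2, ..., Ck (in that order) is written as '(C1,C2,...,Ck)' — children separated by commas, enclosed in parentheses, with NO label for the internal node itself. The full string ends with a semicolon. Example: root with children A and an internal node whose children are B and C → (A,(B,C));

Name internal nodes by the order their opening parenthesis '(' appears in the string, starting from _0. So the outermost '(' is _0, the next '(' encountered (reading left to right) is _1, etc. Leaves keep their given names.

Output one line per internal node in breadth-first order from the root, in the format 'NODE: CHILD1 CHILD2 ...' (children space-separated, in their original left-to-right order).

Answer: _0: _1 _2
_1: Z S B M
_2: _3 G W
_3: _4 D
_4: Y A

Derivation:
Input: ((Z,S,B,M),(((Y,A),D),G,W));
Scanning left-to-right, naming '(' by encounter order:
  pos 0: '(' -> open internal node _0 (depth 1)
  pos 1: '(' -> open internal node _1 (depth 2)
  pos 9: ')' -> close internal node _1 (now at depth 1)
  pos 11: '(' -> open internal node _2 (depth 2)
  pos 12: '(' -> open internal node _3 (depth 3)
  pos 13: '(' -> open internal node _4 (depth 4)
  pos 17: ')' -> close internal node _4 (now at depth 3)
  pos 20: ')' -> close internal node _3 (now at depth 2)
  pos 25: ')' -> close internal node _2 (now at depth 1)
  pos 26: ')' -> close internal node _0 (now at depth 0)
Total internal nodes: 5
BFS adjacency from root:
  _0: _1 _2
  _1: Z S B M
  _2: _3 G W
  _3: _4 D
  _4: Y A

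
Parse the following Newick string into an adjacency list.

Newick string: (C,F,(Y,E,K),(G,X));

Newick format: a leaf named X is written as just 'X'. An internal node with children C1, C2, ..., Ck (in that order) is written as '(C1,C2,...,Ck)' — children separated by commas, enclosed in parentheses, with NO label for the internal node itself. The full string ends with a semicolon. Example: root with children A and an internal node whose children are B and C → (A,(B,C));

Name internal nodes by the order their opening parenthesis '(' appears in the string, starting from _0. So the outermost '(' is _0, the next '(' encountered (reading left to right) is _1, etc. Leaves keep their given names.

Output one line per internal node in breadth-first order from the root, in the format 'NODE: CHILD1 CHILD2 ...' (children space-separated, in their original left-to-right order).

Answer: _0: C F _1 _2
_1: Y E K
_2: G X

Derivation:
Input: (C,F,(Y,E,K),(G,X));
Scanning left-to-right, naming '(' by encounter order:
  pos 0: '(' -> open internal node _0 (depth 1)
  pos 5: '(' -> open internal node _1 (depth 2)
  pos 11: ')' -> close internal node _1 (now at depth 1)
  pos 13: '(' -> open internal node _2 (depth 2)
  pos 17: ')' -> close internal node _2 (now at depth 1)
  pos 18: ')' -> close internal node _0 (now at depth 0)
Total internal nodes: 3
BFS adjacency from root:
  _0: C F _1 _2
  _1: Y E K
  _2: G X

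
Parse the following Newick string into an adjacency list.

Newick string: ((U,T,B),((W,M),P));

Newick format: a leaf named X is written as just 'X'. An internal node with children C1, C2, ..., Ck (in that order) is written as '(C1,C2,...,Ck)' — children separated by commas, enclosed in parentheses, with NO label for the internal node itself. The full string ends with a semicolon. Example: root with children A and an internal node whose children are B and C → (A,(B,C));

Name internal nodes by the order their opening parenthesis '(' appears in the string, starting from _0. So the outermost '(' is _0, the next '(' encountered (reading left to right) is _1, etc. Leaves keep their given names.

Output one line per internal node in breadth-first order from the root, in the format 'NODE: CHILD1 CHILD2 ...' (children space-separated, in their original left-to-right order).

Answer: _0: _1 _2
_1: U T B
_2: _3 P
_3: W M

Derivation:
Input: ((U,T,B),((W,M),P));
Scanning left-to-right, naming '(' by encounter order:
  pos 0: '(' -> open internal node _0 (depth 1)
  pos 1: '(' -> open internal node _1 (depth 2)
  pos 7: ')' -> close internal node _1 (now at depth 1)
  pos 9: '(' -> open internal node _2 (depth 2)
  pos 10: '(' -> open internal node _3 (depth 3)
  pos 14: ')' -> close internal node _3 (now at depth 2)
  pos 17: ')' -> close internal node _2 (now at depth 1)
  pos 18: ')' -> close internal node _0 (now at depth 0)
Total internal nodes: 4
BFS adjacency from root:
  _0: _1 _2
  _1: U T B
  _2: _3 P
  _3: W M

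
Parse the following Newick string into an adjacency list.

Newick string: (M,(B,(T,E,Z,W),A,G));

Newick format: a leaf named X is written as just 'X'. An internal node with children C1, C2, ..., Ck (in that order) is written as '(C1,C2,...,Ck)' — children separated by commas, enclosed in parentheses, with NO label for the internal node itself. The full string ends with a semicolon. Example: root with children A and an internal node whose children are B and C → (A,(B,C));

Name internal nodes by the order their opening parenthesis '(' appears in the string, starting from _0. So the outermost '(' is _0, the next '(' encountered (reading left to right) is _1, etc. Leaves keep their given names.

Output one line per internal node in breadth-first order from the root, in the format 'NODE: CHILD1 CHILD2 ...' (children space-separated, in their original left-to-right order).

Input: (M,(B,(T,E,Z,W),A,G));
Scanning left-to-right, naming '(' by encounter order:
  pos 0: '(' -> open internal node _0 (depth 1)
  pos 3: '(' -> open internal node _1 (depth 2)
  pos 6: '(' -> open internal node _2 (depth 3)
  pos 14: ')' -> close internal node _2 (now at depth 2)
  pos 19: ')' -> close internal node _1 (now at depth 1)
  pos 20: ')' -> close internal node _0 (now at depth 0)
Total internal nodes: 3
BFS adjacency from root:
  _0: M _1
  _1: B _2 A G
  _2: T E Z W

Answer: _0: M _1
_1: B _2 A G
_2: T E Z W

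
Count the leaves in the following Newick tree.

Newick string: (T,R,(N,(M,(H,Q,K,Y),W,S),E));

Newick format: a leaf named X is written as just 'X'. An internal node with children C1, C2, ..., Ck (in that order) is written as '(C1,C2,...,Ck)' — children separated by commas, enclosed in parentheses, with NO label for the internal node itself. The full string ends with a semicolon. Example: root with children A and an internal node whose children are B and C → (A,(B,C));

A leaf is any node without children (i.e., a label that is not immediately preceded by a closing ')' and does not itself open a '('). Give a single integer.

Newick: (T,R,(N,(M,(H,Q,K,Y),W,S),E));
Scan left-to-right; a leaf is any maximal label run not followed by '(':
  pos 1: leaf 'T' → count = 1
  pos 3: leaf 'R' → count = 2
  pos 6: leaf 'N' → count = 3
  pos 9: leaf 'M' → count = 4
  pos 12: leaf 'H' → count = 5
  pos 14: leaf 'Q' → count = 6
  pos 16: leaf 'K' → count = 7
  pos 18: leaf 'Y' → count = 8
  pos 21: leaf 'W' → count = 9
  pos 23: leaf 'S' → count = 10
  pos 26: leaf 'E' → count = 11
Total leaves: 11

Answer: 11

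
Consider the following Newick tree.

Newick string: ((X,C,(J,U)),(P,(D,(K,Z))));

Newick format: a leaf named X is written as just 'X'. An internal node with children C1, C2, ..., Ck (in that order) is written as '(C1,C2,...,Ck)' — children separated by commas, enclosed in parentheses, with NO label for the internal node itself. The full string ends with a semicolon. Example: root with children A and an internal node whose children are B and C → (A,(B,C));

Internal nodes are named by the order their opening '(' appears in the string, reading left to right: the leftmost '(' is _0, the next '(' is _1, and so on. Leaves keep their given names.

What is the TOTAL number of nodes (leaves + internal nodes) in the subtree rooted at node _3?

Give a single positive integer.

Newick: ((X,C,(J,U)),(P,(D,(K,Z))));
Locate _3: it is the '(' at position 13 (the 4th '(' reading left to right).
Query: subtree rooted at _3
_3: subtree_size = 1 + 6
  P: subtree_size = 1 + 0
  _4: subtree_size = 1 + 4
    D: subtree_size = 1 + 0
    _5: subtree_size = 1 + 2
      K: subtree_size = 1 + 0
      Z: subtree_size = 1 + 0
Total subtree size of _3: 7

Answer: 7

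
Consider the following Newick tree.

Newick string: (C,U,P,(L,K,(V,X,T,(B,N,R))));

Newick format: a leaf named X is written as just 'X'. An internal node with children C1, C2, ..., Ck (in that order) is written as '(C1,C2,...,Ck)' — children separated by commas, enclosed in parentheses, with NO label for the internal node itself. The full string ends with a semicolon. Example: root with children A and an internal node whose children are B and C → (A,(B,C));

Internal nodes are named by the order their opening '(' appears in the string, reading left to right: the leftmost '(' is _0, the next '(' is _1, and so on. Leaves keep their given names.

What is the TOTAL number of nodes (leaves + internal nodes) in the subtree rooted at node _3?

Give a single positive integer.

Newick: (C,U,P,(L,K,(V,X,T,(B,N,R))));
Locate _3: it is the '(' at position 19 (the 4th '(' reading left to right).
Query: subtree rooted at _3
_3: subtree_size = 1 + 3
  B: subtree_size = 1 + 0
  N: subtree_size = 1 + 0
  R: subtree_size = 1 + 0
Total subtree size of _3: 4

Answer: 4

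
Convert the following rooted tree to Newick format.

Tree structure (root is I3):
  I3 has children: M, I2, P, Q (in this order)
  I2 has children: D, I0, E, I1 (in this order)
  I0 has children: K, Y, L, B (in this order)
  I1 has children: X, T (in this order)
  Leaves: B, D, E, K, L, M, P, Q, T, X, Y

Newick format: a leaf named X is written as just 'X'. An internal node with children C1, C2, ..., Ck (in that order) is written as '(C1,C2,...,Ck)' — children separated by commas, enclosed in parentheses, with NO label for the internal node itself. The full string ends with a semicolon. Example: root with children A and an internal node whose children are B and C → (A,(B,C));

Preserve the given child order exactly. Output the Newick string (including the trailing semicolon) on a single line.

Answer: (M,(D,(K,Y,L,B),E,(X,T)),P,Q);

Derivation:
internal I3 with children ['M', 'I2', 'P', 'Q']
  leaf 'M' → 'M'
  internal I2 with children ['D', 'I0', 'E', 'I1']
    leaf 'D' → 'D'
    internal I0 with children ['K', 'Y', 'L', 'B']
      leaf 'K' → 'K'
      leaf 'Y' → 'Y'
      leaf 'L' → 'L'
      leaf 'B' → 'B'
    → '(K,Y,L,B)'
    leaf 'E' → 'E'
    internal I1 with children ['X', 'T']
      leaf 'X' → 'X'
      leaf 'T' → 'T'
    → '(X,T)'
  → '(D,(K,Y,L,B),E,(X,T))'
  leaf 'P' → 'P'
  leaf 'Q' → 'Q'
→ '(M,(D,(K,Y,L,B),E,(X,T)),P,Q)'
Final: (M,(D,(K,Y,L,B),E,(X,T)),P,Q);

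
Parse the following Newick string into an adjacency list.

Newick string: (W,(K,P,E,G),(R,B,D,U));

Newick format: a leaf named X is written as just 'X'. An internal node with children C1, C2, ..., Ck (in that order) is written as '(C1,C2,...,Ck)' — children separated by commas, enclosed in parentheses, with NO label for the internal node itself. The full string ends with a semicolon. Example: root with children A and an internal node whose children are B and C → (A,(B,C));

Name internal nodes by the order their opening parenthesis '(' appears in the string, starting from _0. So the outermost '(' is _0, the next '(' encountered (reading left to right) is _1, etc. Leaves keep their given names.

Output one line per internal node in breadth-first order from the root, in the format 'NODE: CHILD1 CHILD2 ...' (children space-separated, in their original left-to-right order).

Input: (W,(K,P,E,G),(R,B,D,U));
Scanning left-to-right, naming '(' by encounter order:
  pos 0: '(' -> open internal node _0 (depth 1)
  pos 3: '(' -> open internal node _1 (depth 2)
  pos 11: ')' -> close internal node _1 (now at depth 1)
  pos 13: '(' -> open internal node _2 (depth 2)
  pos 21: ')' -> close internal node _2 (now at depth 1)
  pos 22: ')' -> close internal node _0 (now at depth 0)
Total internal nodes: 3
BFS adjacency from root:
  _0: W _1 _2
  _1: K P E G
  _2: R B D U

Answer: _0: W _1 _2
_1: K P E G
_2: R B D U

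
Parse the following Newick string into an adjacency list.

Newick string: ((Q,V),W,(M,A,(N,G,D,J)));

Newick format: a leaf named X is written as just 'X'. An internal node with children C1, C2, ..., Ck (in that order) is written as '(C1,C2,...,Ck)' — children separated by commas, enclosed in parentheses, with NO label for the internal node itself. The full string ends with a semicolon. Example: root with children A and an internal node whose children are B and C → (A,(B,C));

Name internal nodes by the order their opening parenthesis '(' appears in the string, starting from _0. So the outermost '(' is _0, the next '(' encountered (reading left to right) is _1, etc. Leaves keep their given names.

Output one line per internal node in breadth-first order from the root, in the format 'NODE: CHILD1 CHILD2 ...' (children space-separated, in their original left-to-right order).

Answer: _0: _1 W _2
_1: Q V
_2: M A _3
_3: N G D J

Derivation:
Input: ((Q,V),W,(M,A,(N,G,D,J)));
Scanning left-to-right, naming '(' by encounter order:
  pos 0: '(' -> open internal node _0 (depth 1)
  pos 1: '(' -> open internal node _1 (depth 2)
  pos 5: ')' -> close internal node _1 (now at depth 1)
  pos 9: '(' -> open internal node _2 (depth 2)
  pos 14: '(' -> open internal node _3 (depth 3)
  pos 22: ')' -> close internal node _3 (now at depth 2)
  pos 23: ')' -> close internal node _2 (now at depth 1)
  pos 24: ')' -> close internal node _0 (now at depth 0)
Total internal nodes: 4
BFS adjacency from root:
  _0: _1 W _2
  _1: Q V
  _2: M A _3
  _3: N G D J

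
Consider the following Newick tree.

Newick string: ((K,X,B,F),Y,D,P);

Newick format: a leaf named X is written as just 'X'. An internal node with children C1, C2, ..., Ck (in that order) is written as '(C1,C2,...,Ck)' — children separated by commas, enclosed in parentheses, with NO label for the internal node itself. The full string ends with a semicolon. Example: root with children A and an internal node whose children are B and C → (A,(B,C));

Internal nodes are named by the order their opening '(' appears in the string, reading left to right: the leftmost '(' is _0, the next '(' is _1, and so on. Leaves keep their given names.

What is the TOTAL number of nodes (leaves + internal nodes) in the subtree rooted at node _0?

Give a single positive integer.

Newick: ((K,X,B,F),Y,D,P);
Locate _0: it is the '(' at position 0 (the 1st '(' reading left to right).
Query: subtree rooted at _0
_0: subtree_size = 1 + 8
  _1: subtree_size = 1 + 4
    K: subtree_size = 1 + 0
    X: subtree_size = 1 + 0
    B: subtree_size = 1 + 0
    F: subtree_size = 1 + 0
  Y: subtree_size = 1 + 0
  D: subtree_size = 1 + 0
  P: subtree_size = 1 + 0
Total subtree size of _0: 9

Answer: 9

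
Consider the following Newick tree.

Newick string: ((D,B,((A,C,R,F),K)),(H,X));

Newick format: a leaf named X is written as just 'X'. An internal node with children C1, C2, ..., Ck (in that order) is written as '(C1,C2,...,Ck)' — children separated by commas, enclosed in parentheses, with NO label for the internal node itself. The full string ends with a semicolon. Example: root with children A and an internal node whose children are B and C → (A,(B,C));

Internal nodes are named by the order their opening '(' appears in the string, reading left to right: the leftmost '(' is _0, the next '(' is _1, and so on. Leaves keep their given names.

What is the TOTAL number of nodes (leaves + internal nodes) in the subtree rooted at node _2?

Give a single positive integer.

Answer: 7

Derivation:
Newick: ((D,B,((A,C,R,F),K)),(H,X));
Locate _2: it is the '(' at position 6 (the 3rd '(' reading left to right).
Query: subtree rooted at _2
_2: subtree_size = 1 + 6
  _3: subtree_size = 1 + 4
    A: subtree_size = 1 + 0
    C: subtree_size = 1 + 0
    R: subtree_size = 1 + 0
    F: subtree_size = 1 + 0
  K: subtree_size = 1 + 0
Total subtree size of _2: 7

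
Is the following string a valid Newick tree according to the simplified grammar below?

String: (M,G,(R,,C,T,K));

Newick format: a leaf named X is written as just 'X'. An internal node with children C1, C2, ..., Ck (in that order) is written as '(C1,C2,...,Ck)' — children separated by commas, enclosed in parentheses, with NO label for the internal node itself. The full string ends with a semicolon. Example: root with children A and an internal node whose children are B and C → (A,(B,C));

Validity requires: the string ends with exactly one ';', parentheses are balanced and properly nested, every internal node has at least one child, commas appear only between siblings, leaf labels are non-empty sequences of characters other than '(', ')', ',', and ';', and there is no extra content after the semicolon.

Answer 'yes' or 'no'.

Input: (M,G,(R,,C,T,K));
Paren balance: 2 '(' vs 2 ')' OK
Ends with single ';': True
Full parse: FAILS (empty leaf label at pos 8)
Valid: False

Answer: no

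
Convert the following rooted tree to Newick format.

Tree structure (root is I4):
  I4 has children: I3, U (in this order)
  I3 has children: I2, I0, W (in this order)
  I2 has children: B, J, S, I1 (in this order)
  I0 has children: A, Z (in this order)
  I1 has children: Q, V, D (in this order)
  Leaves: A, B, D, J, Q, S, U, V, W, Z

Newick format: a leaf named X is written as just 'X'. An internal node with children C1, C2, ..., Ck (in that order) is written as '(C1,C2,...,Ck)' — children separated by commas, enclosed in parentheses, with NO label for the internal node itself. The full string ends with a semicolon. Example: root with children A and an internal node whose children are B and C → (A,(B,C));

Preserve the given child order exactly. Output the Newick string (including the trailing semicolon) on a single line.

internal I4 with children ['I3', 'U']
  internal I3 with children ['I2', 'I0', 'W']
    internal I2 with children ['B', 'J', 'S', 'I1']
      leaf 'B' → 'B'
      leaf 'J' → 'J'
      leaf 'S' → 'S'
      internal I1 with children ['Q', 'V', 'D']
        leaf 'Q' → 'Q'
        leaf 'V' → 'V'
        leaf 'D' → 'D'
      → '(Q,V,D)'
    → '(B,J,S,(Q,V,D))'
    internal I0 with children ['A', 'Z']
      leaf 'A' → 'A'
      leaf 'Z' → 'Z'
    → '(A,Z)'
    leaf 'W' → 'W'
  → '((B,J,S,(Q,V,D)),(A,Z),W)'
  leaf 'U' → 'U'
→ '(((B,J,S,(Q,V,D)),(A,Z),W),U)'
Final: (((B,J,S,(Q,V,D)),(A,Z),W),U);

Answer: (((B,J,S,(Q,V,D)),(A,Z),W),U);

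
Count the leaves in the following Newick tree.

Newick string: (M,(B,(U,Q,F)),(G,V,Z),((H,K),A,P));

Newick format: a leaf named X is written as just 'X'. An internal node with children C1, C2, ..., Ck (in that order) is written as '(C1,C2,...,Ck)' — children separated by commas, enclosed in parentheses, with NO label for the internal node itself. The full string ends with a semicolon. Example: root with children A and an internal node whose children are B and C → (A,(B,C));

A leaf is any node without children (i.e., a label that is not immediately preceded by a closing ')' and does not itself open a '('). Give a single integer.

Newick: (M,(B,(U,Q,F)),(G,V,Z),((H,K),A,P));
Scan left-to-right; a leaf is any maximal label run not followed by '(':
  pos 1: leaf 'M' → count = 1
  pos 4: leaf 'B' → count = 2
  pos 7: leaf 'U' → count = 3
  pos 9: leaf 'Q' → count = 4
  pos 11: leaf 'F' → count = 5
  pos 16: leaf 'G' → count = 6
  pos 18: leaf 'V' → count = 7
  pos 20: leaf 'Z' → count = 8
  pos 25: leaf 'H' → count = 9
  pos 27: leaf 'K' → count = 10
  pos 30: leaf 'A' → count = 11
  pos 32: leaf 'P' → count = 12
Total leaves: 12

Answer: 12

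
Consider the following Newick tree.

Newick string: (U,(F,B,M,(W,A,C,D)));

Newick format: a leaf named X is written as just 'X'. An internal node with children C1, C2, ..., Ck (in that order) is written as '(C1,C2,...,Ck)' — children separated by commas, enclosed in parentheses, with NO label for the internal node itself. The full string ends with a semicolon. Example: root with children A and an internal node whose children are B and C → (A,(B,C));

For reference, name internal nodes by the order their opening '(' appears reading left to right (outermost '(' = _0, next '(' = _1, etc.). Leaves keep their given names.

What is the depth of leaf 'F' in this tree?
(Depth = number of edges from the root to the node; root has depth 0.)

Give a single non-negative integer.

Newick: (U,(F,B,M,(W,A,C,D)));
Naming internals by '(' encounter order: outermost '(' = _0, next = _1, ...
Query node: F
Path from root: _0 -> _1 -> F
Depth of F: 2 (number of edges from root)

Answer: 2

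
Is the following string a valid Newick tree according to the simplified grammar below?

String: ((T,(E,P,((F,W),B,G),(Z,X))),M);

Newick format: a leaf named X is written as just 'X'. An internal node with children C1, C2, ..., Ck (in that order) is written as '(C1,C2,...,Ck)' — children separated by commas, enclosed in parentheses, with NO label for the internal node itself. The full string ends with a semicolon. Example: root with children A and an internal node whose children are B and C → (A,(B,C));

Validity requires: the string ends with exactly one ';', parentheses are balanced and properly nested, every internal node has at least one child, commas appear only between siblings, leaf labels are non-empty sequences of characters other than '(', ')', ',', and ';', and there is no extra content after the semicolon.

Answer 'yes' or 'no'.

Input: ((T,(E,P,((F,W),B,G),(Z,X))),M);
Paren balance: 6 '(' vs 6 ')' OK
Ends with single ';': True
Full parse: OK
Valid: True

Answer: yes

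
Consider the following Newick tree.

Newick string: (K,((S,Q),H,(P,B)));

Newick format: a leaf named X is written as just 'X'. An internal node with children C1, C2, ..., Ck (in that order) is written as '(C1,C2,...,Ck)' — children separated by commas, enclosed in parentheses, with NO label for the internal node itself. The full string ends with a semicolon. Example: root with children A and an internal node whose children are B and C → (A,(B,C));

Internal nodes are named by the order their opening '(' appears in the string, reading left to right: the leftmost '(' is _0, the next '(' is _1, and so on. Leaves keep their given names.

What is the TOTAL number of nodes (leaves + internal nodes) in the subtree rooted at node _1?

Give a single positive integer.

Answer: 8

Derivation:
Newick: (K,((S,Q),H,(P,B)));
Locate _1: it is the '(' at position 3 (the 2nd '(' reading left to right).
Query: subtree rooted at _1
_1: subtree_size = 1 + 7
  _2: subtree_size = 1 + 2
    S: subtree_size = 1 + 0
    Q: subtree_size = 1 + 0
  H: subtree_size = 1 + 0
  _3: subtree_size = 1 + 2
    P: subtree_size = 1 + 0
    B: subtree_size = 1 + 0
Total subtree size of _1: 8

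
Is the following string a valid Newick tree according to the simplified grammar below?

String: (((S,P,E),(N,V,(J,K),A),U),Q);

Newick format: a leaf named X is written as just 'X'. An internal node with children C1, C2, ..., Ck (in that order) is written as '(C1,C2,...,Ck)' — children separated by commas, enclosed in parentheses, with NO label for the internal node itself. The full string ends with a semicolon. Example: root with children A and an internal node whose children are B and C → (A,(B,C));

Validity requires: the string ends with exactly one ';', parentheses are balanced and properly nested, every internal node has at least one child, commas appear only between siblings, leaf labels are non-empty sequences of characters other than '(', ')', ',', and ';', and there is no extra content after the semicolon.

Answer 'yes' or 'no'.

Input: (((S,P,E),(N,V,(J,K),A),U),Q);
Paren balance: 5 '(' vs 5 ')' OK
Ends with single ';': True
Full parse: OK
Valid: True

Answer: yes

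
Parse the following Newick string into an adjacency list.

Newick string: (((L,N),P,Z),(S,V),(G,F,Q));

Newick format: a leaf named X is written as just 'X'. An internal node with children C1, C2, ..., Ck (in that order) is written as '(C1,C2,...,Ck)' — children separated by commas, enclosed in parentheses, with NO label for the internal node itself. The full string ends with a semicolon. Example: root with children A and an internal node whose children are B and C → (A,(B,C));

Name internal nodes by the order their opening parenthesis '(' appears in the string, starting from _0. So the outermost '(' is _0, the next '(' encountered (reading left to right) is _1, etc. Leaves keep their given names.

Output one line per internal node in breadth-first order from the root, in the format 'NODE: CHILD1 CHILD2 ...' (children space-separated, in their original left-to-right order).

Answer: _0: _1 _3 _4
_1: _2 P Z
_3: S V
_4: G F Q
_2: L N

Derivation:
Input: (((L,N),P,Z),(S,V),(G,F,Q));
Scanning left-to-right, naming '(' by encounter order:
  pos 0: '(' -> open internal node _0 (depth 1)
  pos 1: '(' -> open internal node _1 (depth 2)
  pos 2: '(' -> open internal node _2 (depth 3)
  pos 6: ')' -> close internal node _2 (now at depth 2)
  pos 11: ')' -> close internal node _1 (now at depth 1)
  pos 13: '(' -> open internal node _3 (depth 2)
  pos 17: ')' -> close internal node _3 (now at depth 1)
  pos 19: '(' -> open internal node _4 (depth 2)
  pos 25: ')' -> close internal node _4 (now at depth 1)
  pos 26: ')' -> close internal node _0 (now at depth 0)
Total internal nodes: 5
BFS adjacency from root:
  _0: _1 _3 _4
  _1: _2 P Z
  _3: S V
  _4: G F Q
  _2: L N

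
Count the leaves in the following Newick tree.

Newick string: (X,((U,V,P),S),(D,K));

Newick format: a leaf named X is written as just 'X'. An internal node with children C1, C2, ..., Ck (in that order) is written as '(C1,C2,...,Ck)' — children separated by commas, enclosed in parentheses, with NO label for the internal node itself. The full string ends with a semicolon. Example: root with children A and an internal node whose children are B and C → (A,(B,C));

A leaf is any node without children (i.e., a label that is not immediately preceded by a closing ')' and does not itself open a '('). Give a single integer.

Answer: 7

Derivation:
Newick: (X,((U,V,P),S),(D,K));
Scan left-to-right; a leaf is any maximal label run not followed by '(':
  pos 1: leaf 'X' → count = 1
  pos 5: leaf 'U' → count = 2
  pos 7: leaf 'V' → count = 3
  pos 9: leaf 'P' → count = 4
  pos 12: leaf 'S' → count = 5
  pos 16: leaf 'D' → count = 6
  pos 18: leaf 'K' → count = 7
Total leaves: 7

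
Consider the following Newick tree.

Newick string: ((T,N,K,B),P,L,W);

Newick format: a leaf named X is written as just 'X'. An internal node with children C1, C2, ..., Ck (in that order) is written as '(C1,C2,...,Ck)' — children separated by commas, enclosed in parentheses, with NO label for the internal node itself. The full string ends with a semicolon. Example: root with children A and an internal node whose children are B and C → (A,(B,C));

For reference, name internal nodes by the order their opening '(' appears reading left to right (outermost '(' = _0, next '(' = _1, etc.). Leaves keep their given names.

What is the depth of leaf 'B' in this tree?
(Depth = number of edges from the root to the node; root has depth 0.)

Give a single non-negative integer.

Newick: ((T,N,K,B),P,L,W);
Naming internals by '(' encounter order: outermost '(' = _0, next = _1, ...
Query node: B
Path from root: _0 -> _1 -> B
Depth of B: 2 (number of edges from root)

Answer: 2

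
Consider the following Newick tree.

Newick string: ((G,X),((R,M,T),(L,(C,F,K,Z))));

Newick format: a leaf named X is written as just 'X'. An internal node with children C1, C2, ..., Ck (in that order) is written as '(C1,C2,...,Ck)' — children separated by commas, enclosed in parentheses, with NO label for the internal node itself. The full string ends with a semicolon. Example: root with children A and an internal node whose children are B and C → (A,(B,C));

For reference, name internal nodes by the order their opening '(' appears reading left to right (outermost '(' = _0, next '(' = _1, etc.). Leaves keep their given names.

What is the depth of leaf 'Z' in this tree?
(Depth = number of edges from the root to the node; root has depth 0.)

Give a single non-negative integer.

Answer: 4

Derivation:
Newick: ((G,X),((R,M,T),(L,(C,F,K,Z))));
Naming internals by '(' encounter order: outermost '(' = _0, next = _1, ...
Query node: Z
Path from root: _0 -> _2 -> _4 -> _5 -> Z
Depth of Z: 4 (number of edges from root)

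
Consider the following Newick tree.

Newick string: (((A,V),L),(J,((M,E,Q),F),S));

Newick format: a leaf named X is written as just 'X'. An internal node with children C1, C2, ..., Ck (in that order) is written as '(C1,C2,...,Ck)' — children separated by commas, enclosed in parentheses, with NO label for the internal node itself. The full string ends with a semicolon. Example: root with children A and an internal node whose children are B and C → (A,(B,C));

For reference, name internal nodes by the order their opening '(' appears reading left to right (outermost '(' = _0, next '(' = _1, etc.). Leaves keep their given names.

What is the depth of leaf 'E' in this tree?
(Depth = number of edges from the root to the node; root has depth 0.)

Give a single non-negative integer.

Newick: (((A,V),L),(J,((M,E,Q),F),S));
Naming internals by '(' encounter order: outermost '(' = _0, next = _1, ...
Query node: E
Path from root: _0 -> _3 -> _4 -> _5 -> E
Depth of E: 4 (number of edges from root)

Answer: 4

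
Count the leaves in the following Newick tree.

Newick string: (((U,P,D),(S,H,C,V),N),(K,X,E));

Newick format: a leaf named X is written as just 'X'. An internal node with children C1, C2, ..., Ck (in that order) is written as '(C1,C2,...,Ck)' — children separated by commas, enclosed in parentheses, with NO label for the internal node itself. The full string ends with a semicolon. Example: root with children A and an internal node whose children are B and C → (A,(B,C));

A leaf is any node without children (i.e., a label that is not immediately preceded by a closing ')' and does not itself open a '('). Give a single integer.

Newick: (((U,P,D),(S,H,C,V),N),(K,X,E));
Scan left-to-right; a leaf is any maximal label run not followed by '(':
  pos 3: leaf 'U' → count = 1
  pos 5: leaf 'P' → count = 2
  pos 7: leaf 'D' → count = 3
  pos 11: leaf 'S' → count = 4
  pos 13: leaf 'H' → count = 5
  pos 15: leaf 'C' → count = 6
  pos 17: leaf 'V' → count = 7
  pos 20: leaf 'N' → count = 8
  pos 24: leaf 'K' → count = 9
  pos 26: leaf 'X' → count = 10
  pos 28: leaf 'E' → count = 11
Total leaves: 11

Answer: 11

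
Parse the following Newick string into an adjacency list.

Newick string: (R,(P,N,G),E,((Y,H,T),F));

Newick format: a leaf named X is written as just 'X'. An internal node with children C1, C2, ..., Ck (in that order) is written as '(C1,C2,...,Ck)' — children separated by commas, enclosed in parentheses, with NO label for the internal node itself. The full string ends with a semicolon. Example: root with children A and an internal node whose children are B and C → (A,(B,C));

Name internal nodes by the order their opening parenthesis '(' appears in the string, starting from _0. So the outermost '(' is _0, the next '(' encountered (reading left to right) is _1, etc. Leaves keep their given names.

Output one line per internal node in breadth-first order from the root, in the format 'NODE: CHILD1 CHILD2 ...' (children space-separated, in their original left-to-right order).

Answer: _0: R _1 E _2
_1: P N G
_2: _3 F
_3: Y H T

Derivation:
Input: (R,(P,N,G),E,((Y,H,T),F));
Scanning left-to-right, naming '(' by encounter order:
  pos 0: '(' -> open internal node _0 (depth 1)
  pos 3: '(' -> open internal node _1 (depth 2)
  pos 9: ')' -> close internal node _1 (now at depth 1)
  pos 13: '(' -> open internal node _2 (depth 2)
  pos 14: '(' -> open internal node _3 (depth 3)
  pos 20: ')' -> close internal node _3 (now at depth 2)
  pos 23: ')' -> close internal node _2 (now at depth 1)
  pos 24: ')' -> close internal node _0 (now at depth 0)
Total internal nodes: 4
BFS adjacency from root:
  _0: R _1 E _2
  _1: P N G
  _2: _3 F
  _3: Y H T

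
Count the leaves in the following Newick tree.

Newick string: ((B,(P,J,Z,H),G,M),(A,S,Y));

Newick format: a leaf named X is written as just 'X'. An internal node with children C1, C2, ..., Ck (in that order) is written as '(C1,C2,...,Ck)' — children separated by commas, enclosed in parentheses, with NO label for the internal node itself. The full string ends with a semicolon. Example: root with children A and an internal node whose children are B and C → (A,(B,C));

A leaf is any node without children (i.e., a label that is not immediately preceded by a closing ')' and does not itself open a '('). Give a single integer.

Answer: 10

Derivation:
Newick: ((B,(P,J,Z,H),G,M),(A,S,Y));
Scan left-to-right; a leaf is any maximal label run not followed by '(':
  pos 2: leaf 'B' → count = 1
  pos 5: leaf 'P' → count = 2
  pos 7: leaf 'J' → count = 3
  pos 9: leaf 'Z' → count = 4
  pos 11: leaf 'H' → count = 5
  pos 14: leaf 'G' → count = 6
  pos 16: leaf 'M' → count = 7
  pos 20: leaf 'A' → count = 8
  pos 22: leaf 'S' → count = 9
  pos 24: leaf 'Y' → count = 10
Total leaves: 10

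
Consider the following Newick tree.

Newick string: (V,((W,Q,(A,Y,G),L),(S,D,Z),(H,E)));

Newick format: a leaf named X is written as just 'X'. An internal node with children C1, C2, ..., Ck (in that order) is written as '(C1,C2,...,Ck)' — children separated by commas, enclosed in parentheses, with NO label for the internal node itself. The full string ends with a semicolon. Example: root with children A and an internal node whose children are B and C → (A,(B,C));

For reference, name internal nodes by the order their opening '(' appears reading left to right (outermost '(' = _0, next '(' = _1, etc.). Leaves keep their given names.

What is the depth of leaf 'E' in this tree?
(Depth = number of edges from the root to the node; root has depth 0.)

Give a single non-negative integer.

Newick: (V,((W,Q,(A,Y,G),L),(S,D,Z),(H,E)));
Naming internals by '(' encounter order: outermost '(' = _0, next = _1, ...
Query node: E
Path from root: _0 -> _1 -> _5 -> E
Depth of E: 3 (number of edges from root)

Answer: 3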